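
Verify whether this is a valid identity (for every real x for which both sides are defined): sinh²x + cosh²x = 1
No, this is NOT an identity.

Claim: sinh²x + cosh²x = 1.
Test a specific point where both sides are defined: x = 2.
LHS = sinh²x + cosh²x ≈ 27.3082
RHS = 1 ≈ 1.0000
Since 27.3082 ≠ 1.0000, the equation fails at this point, so it cannot hold for every real x for which both sides are defined.
The correct hyperbolic identity is cosh²x - sinh²x = 1 (a difference); the sum sinh²x + cosh²x equals cosh(2x).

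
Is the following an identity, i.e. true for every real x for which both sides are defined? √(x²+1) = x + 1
No, this is NOT an identity.

Claim: √(x²+1) = x + 1.
Test a specific point where both sides are defined: x = 1/2.
LHS = √(x²+1) ≈ 1.1180
RHS = x + 1 ≈ 1.5000
Since 1.1180 ≠ 1.5000, the equation fails at this point, so it cannot hold for every real x for which both sides are defined.
(x+1)² = x² + 2x + 1 ≠ x² + 1 unless x = 0.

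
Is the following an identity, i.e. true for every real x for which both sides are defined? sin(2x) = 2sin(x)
No, this is NOT an identity.

Claim: sin(2x) = 2sin(x).
Test a specific point where both sides are defined: x = -π/2.
LHS = sin(2x) ≈ 0.0000
RHS = 2sin(x) ≈ -2.0000
Since 0.0000 ≠ -2.0000, the equation fails at this point, so it cannot hold for every real x for which both sides are defined.
The correct double-angle formula is sin(2x) = 2sin(x)cos(x).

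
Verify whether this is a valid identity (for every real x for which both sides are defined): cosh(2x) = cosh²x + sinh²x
Claim: cosh(2x) = cosh²x + sinh²x.
Reasoning: cosh²x = (e^(2x) + 2 + e^(-2x))/4 and sinh²x = (e^(2x) - 2 + e^(-2x))/4. Adding gives (2e^(2x) + 2e^(-2x))/4 = (e^(2x) + e^(-2x))/2 = cosh(2x).
So the two sides agree for every real x for which both sides are defined.

Conclusion: Yes, this is an identity.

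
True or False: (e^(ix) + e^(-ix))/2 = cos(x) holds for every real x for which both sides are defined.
Claim: (e^(ix) + e^(-ix))/2 = cos(x).
Reasoning: By Euler's formula e^(ix) = cos(x) + i·sin(x) and e^(-ix) = cos(x) - i·sin(x). Adding cancels the sine terms: e^(ix) + e^(-ix) = 2cos(x); divide by 2.
So the two sides agree for every real x for which both sides are defined.

Conclusion: True.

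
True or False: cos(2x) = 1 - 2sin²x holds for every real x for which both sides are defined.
True.

Claim: cos(2x) = 1 - 2sin²x.
Reasoning: cos(2x) = cos²x - sin²x. Replace cos²x by 1 - sin²x: (1 - sin²x) - sin²x = 1 - 2sin²x.
So the two sides agree for every real x for which both sides are defined.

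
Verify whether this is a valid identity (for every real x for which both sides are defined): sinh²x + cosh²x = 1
No, this is NOT an identity.

Claim: sinh²x + cosh²x = 1.
Test a specific point where both sides are defined: x = 2.
LHS = sinh²x + cosh²x ≈ 27.3082
RHS = 1 ≈ 1.0000
Since 27.3082 ≠ 1.0000, the equation fails at this point, so it cannot hold for every real x for which both sides are defined.
The correct hyperbolic identity is cosh²x - sinh²x = 1 (a difference); the sum sinh²x + cosh²x equals cosh(2x).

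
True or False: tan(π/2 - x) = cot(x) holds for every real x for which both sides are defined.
True.

Claim: tan(π/2 - x) = cot(x).
Reasoning: tan(π/2 - x) = sin(π/2 - x)/cos(π/2 - x) = cos(x)/sin(x) = cot(x), using the cofunction identities sin(π/2 - x) = cos(x) and cos(π/2 - x) = sin(x).
So the two sides agree for every real x for which both sides are defined.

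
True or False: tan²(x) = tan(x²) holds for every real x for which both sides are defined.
False.

Claim: tan²(x) = tan(x²).
Test a specific point where both sides are defined: x = 2π/3.
LHS = tan²(x) ≈ 3.0000
RHS = tan(x²) ≈ 2.9590
Since 3.0000 ≠ 2.9590, the equation fails at this point, so it cannot hold for every real x for which both sides are defined.
tan²(x) means (tan x)², squaring the output; tan(x²) squares the input. These are different functions.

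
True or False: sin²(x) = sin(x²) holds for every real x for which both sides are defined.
Claim: sin²(x) = sin(x²).
Test a specific point where both sides are defined: x = 3π/4.
LHS = sin²(x) ≈ 0.5000
RHS = sin(x²) ≈ -0.6680
Since 0.5000 ≠ -0.6680, the equation fails at this point, so it cannot hold for every real x for which both sides are defined.
sin²(x) means (sin x)², squaring the output; sin(x²) squares the input. These are different functions.

Conclusion: False.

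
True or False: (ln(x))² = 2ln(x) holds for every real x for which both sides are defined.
Claim: (ln(x))² = 2ln(x).
Test a specific point where both sides are defined: x = 4.
LHS = (ln(x))² ≈ 1.9218
RHS = 2ln(x) ≈ 2.7726
Since 1.9218 ≠ 2.7726, the equation fails at this point, so it cannot hold for every real x for which both sides are defined.
2ln(x) equals ln(x²), which is not the same as (ln x)².

Conclusion: False.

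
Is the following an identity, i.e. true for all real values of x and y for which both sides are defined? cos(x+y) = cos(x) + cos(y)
No, this is NOT an identity.

Claim: cos(x+y) = cos(x) + cos(y).
Test a specific point where both sides are defined: x = -π/6, y = -π/4.
LHS = cos(x+y) ≈ 0.2588
RHS = cos(x) + cos(y) ≈ 1.5731
Since 0.2588 ≠ 1.5731, the equation fails at this point, so it cannot hold for all real values of x and y for which both sides are defined.
The correct expansion is cos(x+y) = cos(x)cos(y) - sin(x)sin(y); cosine is not additive.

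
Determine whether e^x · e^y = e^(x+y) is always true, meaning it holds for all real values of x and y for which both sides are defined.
Claim: e^x · e^y = e^(x+y).
Reasoning: This is the law of exponents for a common base: multiplying powers adds exponents. E.g. from the series, (Σ x^j/j!)(Σ y^k/k!) = Σ_m (Σ_{j+k=m} x^j y^k/(j!k!)) = Σ_m (x+y)^m/m! by the binomial theorem.
So the two sides agree for all real values of x and y for which both sides are defined.

Conclusion: Yes, this is an identity.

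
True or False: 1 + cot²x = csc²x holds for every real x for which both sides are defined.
True.

Claim: 1 + cot²x = csc²x.
Reasoning: Start from sin²x + cos²x = 1 and divide every term by sin²x (allowed wherever cot x and csc x are defined): 1 + cot²x = 1/sin²x = csc²x.
So the two sides agree for every real x for which both sides are defined.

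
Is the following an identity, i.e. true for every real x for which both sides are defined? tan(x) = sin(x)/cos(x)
Yes, this is an identity.

Claim: tan(x) = sin(x)/cos(x).
Reasoning: For an angle x whose terminal point on the unit circle is (cos x, sin x), tan(x) is defined as the ratio (second coordinate)/(first coordinate) = sin(x)/cos(x), wherever cos(x) ≠ 0.
So the two sides agree for every real x for which both sides are defined.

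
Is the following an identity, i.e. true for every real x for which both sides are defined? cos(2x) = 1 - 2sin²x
Claim: cos(2x) = 1 - 2sin²x.
Reasoning: cos(2x) = cos²x - sin²x. Replace cos²x by 1 - sin²x: (1 - sin²x) - sin²x = 1 - 2sin²x.
So the two sides agree for every real x for which both sides are defined.

Conclusion: Yes, this is an identity.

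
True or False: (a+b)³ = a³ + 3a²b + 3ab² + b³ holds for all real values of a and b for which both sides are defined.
Claim: (a+b)³ = a³ + 3a²b + 3ab² + b³.
Reasoning: (a+b)³ = (a+b)(a+b)² = (a+b)(a² + 2ab + b²) = a³ + 2a²b + ab² + a²b + 2ab² + b³ = a³ + 3a²b + 3ab² + b³.
So the two sides agree for all real values of a and b for which both sides are defined.

Conclusion: True.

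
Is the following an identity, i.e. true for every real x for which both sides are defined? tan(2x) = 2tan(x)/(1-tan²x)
Claim: tan(2x) = 2tan(x)/(1-tan²x).
Reasoning: tan(2x) = sin(2x)/cos(2x) = 2sin(x)cos(x) / (cos²x - sin²x). Divide numerator and denominator by cos²x: 2tan(x) / (1 - tan²x).
So the two sides agree for every real x for which both sides are defined.

Conclusion: Yes, this is an identity.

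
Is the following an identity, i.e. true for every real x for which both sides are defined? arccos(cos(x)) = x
Claim: arccos(cos(x)) = x.
Test a specific point where both sides are defined: x = -π/4.
LHS = arccos(cos(x)) ≈ 0.7854
RHS = x ≈ -0.7854
Since 0.7854 ≠ -0.7854, the equation fails at this point, so it cannot hold for every real x for which both sides are defined.
arccos only returns values in [0, π], so arccos(cos(x)) = x holds only for x in that interval, not for all real x.

Conclusion: No, this is NOT an identity.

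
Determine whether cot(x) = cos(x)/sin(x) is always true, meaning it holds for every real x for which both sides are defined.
Claim: cot(x) = cos(x)/sin(x).
Reasoning: cot(x) is defined as 1/tan(x) = 1/(sin(x)/cos(x)) = cos(x)/sin(x), wherever sin(x) ≠ 0.
So the two sides agree for every real x for which both sides are defined.

Conclusion: Yes, this is an identity.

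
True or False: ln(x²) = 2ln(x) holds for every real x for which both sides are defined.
Claim: ln(x²) = 2ln(x).
Reasoning: The right side requires x > 0. For x > 0, x² = (e^(ln x))² = e^(2ln x), so ln(x²) = 2ln(x). (For x < 0 the right side is undefined, so those values are outside the claim.)
So the two sides agree for every real x for which both sides are defined.

Conclusion: True.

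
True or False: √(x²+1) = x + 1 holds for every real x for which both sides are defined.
False.

Claim: √(x²+1) = x + 1.
Test a specific point where both sides are defined: x = 3.
LHS = √(x²+1) ≈ 3.1623
RHS = x + 1 ≈ 4.0000
Since 3.1623 ≠ 4.0000, the equation fails at this point, so it cannot hold for every real x for which both sides are defined.
(x+1)² = x² + 2x + 1 ≠ x² + 1 unless x = 0.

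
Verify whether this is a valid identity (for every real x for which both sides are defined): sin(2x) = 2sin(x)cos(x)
Yes, this is an identity.

Claim: sin(2x) = 2sin(x)cos(x).
Reasoning: Put y = x in the addition formula sin(x+y) = sin(x)cos(y) + cos(x)sin(y): sin(2x) = sin(x)cos(x) + cos(x)sin(x) = 2sin(x)cos(x).
So the two sides agree for every real x for which both sides are defined.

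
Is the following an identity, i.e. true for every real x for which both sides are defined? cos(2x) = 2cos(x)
No, this is NOT an identity.

Claim: cos(2x) = 2cos(x).
Test a specific point where both sides are defined: x = -π/6.
LHS = cos(2x) ≈ 0.5000
RHS = 2cos(x) ≈ 1.7321
Since 0.5000 ≠ 1.7321, the equation fails at this point, so it cannot hold for every real x for which both sides are defined.
The correct double-angle formula is cos(2x) = cos²x - sin²x.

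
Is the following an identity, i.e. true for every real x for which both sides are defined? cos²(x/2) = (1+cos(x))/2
Yes, this is an identity.

Claim: cos²(x/2) = (1+cos(x))/2.
Reasoning: Use cos(2θ) = 2cos²θ - 1 with θ = x/2: cos(x) = 2cos²(x/2) - 1. Solving for cos²(x/2) gives (1 + cos(x))/2.
So the two sides agree for every real x for which both sides are defined.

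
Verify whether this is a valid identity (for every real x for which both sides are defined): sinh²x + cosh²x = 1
No, this is NOT an identity.

Claim: sinh²x + cosh²x = 1.
Test a specific point where both sides are defined: x = 2.
LHS = sinh²x + cosh²x ≈ 27.3082
RHS = 1 ≈ 1.0000
Since 27.3082 ≠ 1.0000, the equation fails at this point, so it cannot hold for every real x for which both sides are defined.
The correct hyperbolic identity is cosh²x - sinh²x = 1 (a difference); the sum sinh²x + cosh²x equals cosh(2x).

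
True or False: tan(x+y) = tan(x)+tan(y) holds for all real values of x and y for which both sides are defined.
False.

Claim: tan(x+y) = tan(x)+tan(y).
Test a specific point where both sides are defined: x = -π/3, y = -π/4.
LHS = tan(x+y) ≈ 3.7321
RHS = tan(x)+tan(y) ≈ -2.7321
Since 3.7321 ≠ -2.7321, the equation fails at this point, so it cannot hold for all real values of x and y for which both sides are defined.
The correct formula is tan(x+y) = (tan(x) + tan(y))/(1 - tan(x)tan(y)).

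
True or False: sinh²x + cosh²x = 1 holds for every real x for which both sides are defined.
Claim: sinh²x + cosh²x = 1.
Test a specific point where both sides are defined: x = -3.
LHS = sinh²x + cosh²x ≈ 201.7156
RHS = 1 ≈ 1.0000
Since 201.7156 ≠ 1.0000, the equation fails at this point, so it cannot hold for every real x for which both sides are defined.
The correct hyperbolic identity is cosh²x - sinh²x = 1 (a difference); the sum sinh²x + cosh²x equals cosh(2x).

Conclusion: False.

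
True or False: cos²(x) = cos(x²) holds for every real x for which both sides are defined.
False.

Claim: cos²(x) = cos(x²).
Test a specific point where both sides are defined: x = π/6.
LHS = cos²(x) ≈ 0.7500
RHS = cos(x²) ≈ 0.9627
Since 0.7500 ≠ 0.9627, the equation fails at this point, so it cannot hold for every real x for which both sides are defined.
cos²(x) means (cos x)², squaring the output; cos(x²) squares the input. These are different functions.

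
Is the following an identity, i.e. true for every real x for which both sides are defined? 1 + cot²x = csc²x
Claim: 1 + cot²x = csc²x.
Reasoning: Start from sin²x + cos²x = 1 and divide every term by sin²x (allowed wherever cot x and csc x are defined): 1 + cot²x = 1/sin²x = csc²x.
So the two sides agree for every real x for which both sides are defined.

Conclusion: Yes, this is an identity.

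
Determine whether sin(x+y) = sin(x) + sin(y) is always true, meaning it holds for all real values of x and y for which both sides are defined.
Claim: sin(x+y) = sin(x) + sin(y).
Test a specific point where both sides are defined: x = π/4, y = π.
LHS = sin(x+y) ≈ -0.7071
RHS = sin(x) + sin(y) ≈ 0.7071
Since -0.7071 ≠ 0.7071, the equation fails at this point, so it cannot hold for all real values of x and y for which both sides are defined.
The correct expansion is sin(x+y) = sin(x)cos(y) + cos(x)sin(y); sine is not additive.

Conclusion: No, this is NOT an identity.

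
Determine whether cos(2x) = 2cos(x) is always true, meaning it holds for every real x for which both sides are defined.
No, this is NOT an identity.

Claim: cos(2x) = 2cos(x).
Test a specific point where both sides are defined: x = -π/4.
LHS = cos(2x) ≈ 0.0000
RHS = 2cos(x) ≈ 1.4142
Since 0.0000 ≠ 1.4142, the equation fails at this point, so it cannot hold for every real x for which both sides are defined.
The correct double-angle formula is cos(2x) = cos²x - sin²x.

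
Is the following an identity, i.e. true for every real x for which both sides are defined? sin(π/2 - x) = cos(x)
Claim: sin(π/2 - x) = cos(x).
Reasoning: Use sin(u - v) = sin(u)cos(v) - cos(u)sin(v) with u = π/2, v = x: sin(π/2)cos(x) - cos(π/2)sin(x) = 1·cos(x) - 0·sin(x) = cos(x).
So the two sides agree for every real x for which both sides are defined.

Conclusion: Yes, this is an identity.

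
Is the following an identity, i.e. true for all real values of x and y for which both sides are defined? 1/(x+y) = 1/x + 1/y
Claim: 1/(x+y) = 1/x + 1/y.
Test a specific point where both sides are defined: x = 3, y = 5.
LHS = 1/(x+y) ≈ 0.1250
RHS = 1/x + 1/y ≈ 0.5333
Since 0.1250 ≠ 0.5333, the equation fails at this point, so it cannot hold for all real values of x and y for which both sides are defined.
1/x + 1/y = (x+y)/(xy), which is not 1/(x+y).

Conclusion: No, this is NOT an identity.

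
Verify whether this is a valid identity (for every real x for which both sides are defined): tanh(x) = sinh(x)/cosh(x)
Yes, this is an identity.

Claim: tanh(x) = sinh(x)/cosh(x).
Reasoning: tanh(x) is defined as sinh(x)/cosh(x) = (e^x - e^-x)/(e^x + e^-x); cosh(x) ≥ 1 is never zero, so this holds for every real x.
So the two sides agree for every real x for which both sides are defined.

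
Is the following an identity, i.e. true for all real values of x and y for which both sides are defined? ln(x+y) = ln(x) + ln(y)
No, this is NOT an identity.

Claim: ln(x+y) = ln(x) + ln(y).
Test a specific point where both sides are defined: x = 1/2, y = 3/2.
LHS = ln(x+y) ≈ 0.6931
RHS = ln(x) + ln(y) ≈ -0.2877
Since 0.6931 ≠ -0.2877, the equation fails at this point, so it cannot hold for all real values of x and y for which both sides are defined.
ln(x) + ln(y) = ln(xy), not ln(x+y).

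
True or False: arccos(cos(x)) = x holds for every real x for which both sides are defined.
Claim: arccos(cos(x)) = x.
Test a specific point where both sides are defined: x = -π/3.
LHS = arccos(cos(x)) ≈ 1.0472
RHS = x ≈ -1.0472
Since 1.0472 ≠ -1.0472, the equation fails at this point, so it cannot hold for every real x for which both sides are defined.
arccos only returns values in [0, π], so arccos(cos(x)) = x holds only for x in that interval, not for all real x.

Conclusion: False.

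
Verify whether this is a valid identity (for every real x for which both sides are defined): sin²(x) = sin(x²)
Claim: sin²(x) = sin(x²).
Test a specific point where both sides are defined: x = -π/4.
LHS = sin²(x) ≈ 0.5000
RHS = sin(x²) ≈ 0.5785
Since 0.5000 ≠ 0.5785, the equation fails at this point, so it cannot hold for every real x for which both sides are defined.
sin²(x) means (sin x)², squaring the output; sin(x²) squares the input. These are different functions.

Conclusion: No, this is NOT an identity.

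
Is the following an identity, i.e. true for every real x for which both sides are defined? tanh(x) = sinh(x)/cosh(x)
Claim: tanh(x) = sinh(x)/cosh(x).
Reasoning: tanh(x) is defined as sinh(x)/cosh(x) = (e^x - e^-x)/(e^x + e^-x); cosh(x) ≥ 1 is never zero, so this holds for every real x.
So the two sides agree for every real x for which both sides are defined.

Conclusion: Yes, this is an identity.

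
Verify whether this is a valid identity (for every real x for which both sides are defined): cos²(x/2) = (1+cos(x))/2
Yes, this is an identity.

Claim: cos²(x/2) = (1+cos(x))/2.
Reasoning: Use cos(2θ) = 2cos²θ - 1 with θ = x/2: cos(x) = 2cos²(x/2) - 1. Solving for cos²(x/2) gives (1 + cos(x))/2.
So the two sides agree for every real x for which both sides are defined.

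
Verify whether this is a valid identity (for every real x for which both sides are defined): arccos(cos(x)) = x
Claim: arccos(cos(x)) = x.
Test a specific point where both sides are defined: x = -π/2.
LHS = arccos(cos(x)) ≈ 1.5708
RHS = x ≈ -1.5708
Since 1.5708 ≠ -1.5708, the equation fails at this point, so it cannot hold for every real x for which both sides are defined.
arccos only returns values in [0, π], so arccos(cos(x)) = x holds only for x in that interval, not for all real x.

Conclusion: No, this is NOT an identity.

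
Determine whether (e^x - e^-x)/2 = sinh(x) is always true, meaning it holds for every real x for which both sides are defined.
Yes, this is an identity.

Claim: (e^x - e^-x)/2 = sinh(x).
Reasoning: This is exactly the definition of the hyperbolic sine: sinh(x) := (e^x - e^-x)/2.
So the two sides agree for every real x for which both sides are defined.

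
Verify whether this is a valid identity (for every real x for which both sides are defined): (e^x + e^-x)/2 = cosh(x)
Claim: (e^x + e^-x)/2 = cosh(x).
Reasoning: This is exactly the definition of the hyperbolic cosine: cosh(x) := (e^x + e^-x)/2.
So the two sides agree for every real x for which both sides are defined.

Conclusion: Yes, this is an identity.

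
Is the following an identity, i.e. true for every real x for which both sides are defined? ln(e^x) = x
Yes, this is an identity.

Claim: ln(e^x) = x.
Reasoning: ln is the inverse of the exponential: ln(e^x) asks for the exponent p with e^p = e^x, and since e^p is one-to-one that exponent is p = x.
So the two sides agree for every real x for which both sides are defined.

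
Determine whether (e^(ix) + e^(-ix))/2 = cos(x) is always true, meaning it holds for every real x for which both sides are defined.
Claim: (e^(ix) + e^(-ix))/2 = cos(x).
Reasoning: By Euler's formula e^(ix) = cos(x) + i·sin(x) and e^(-ix) = cos(x) - i·sin(x). Adding cancels the sine terms: e^(ix) + e^(-ix) = 2cos(x); divide by 2.
So the two sides agree for every real x for which both sides are defined.

Conclusion: Yes, this is an identity.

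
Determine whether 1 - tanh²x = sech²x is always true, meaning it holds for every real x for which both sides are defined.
Yes, this is an identity.

Claim: 1 - tanh²x = sech²x.
Reasoning: Divide cosh²x - sinh²x = 1 through by cosh²x (never zero): 1 - tanh²x = 1/cosh²x = sech²x.
So the two sides agree for every real x for which both sides are defined.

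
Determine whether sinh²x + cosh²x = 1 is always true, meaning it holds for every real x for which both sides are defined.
Claim: sinh²x + cosh²x = 1.
Test a specific point where both sides are defined: x = -1.
LHS = sinh²x + cosh²x ≈ 3.7622
RHS = 1 ≈ 1.0000
Since 3.7622 ≠ 1.0000, the equation fails at this point, so it cannot hold for every real x for which both sides are defined.
The correct hyperbolic identity is cosh²x - sinh²x = 1 (a difference); the sum sinh²x + cosh²x equals cosh(2x).

Conclusion: No, this is NOT an identity.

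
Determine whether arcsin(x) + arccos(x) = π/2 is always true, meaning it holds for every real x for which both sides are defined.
Claim: arcsin(x) + arccos(x) = π/2.
Reasoning: Both sides are defined for -1 ≤ x ≤ 1. Let θ = arcsin(x), so sin θ = x and θ ∈ [-π/2, π/2]. Then cos(π/2 - θ) = sin θ = x and π/2 - θ ∈ [0, π], which is exactly the range of arccos, so arccos(x) = π/2 - θ. Adding: arcsin(x) + arccos(x) = θ + (π/2 - θ) = π/2.
So the two sides agree for every real x for which both sides are defined.

Conclusion: Yes, this is an identity.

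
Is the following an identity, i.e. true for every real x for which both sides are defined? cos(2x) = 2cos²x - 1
Yes, this is an identity.

Claim: cos(2x) = 2cos²x - 1.
Reasoning: cos(2x) = cos²x - sin²x. Replace sin²x by 1 - cos²x: cos²x - (1 - cos²x) = 2cos²x - 1.
So the two sides agree for every real x for which both sides are defined.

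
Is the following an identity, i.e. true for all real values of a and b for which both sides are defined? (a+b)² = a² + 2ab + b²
Yes, this is an identity.

Claim: (a+b)² = a² + 2ab + b².
Reasoning: Expand: (a+b)² = (a+b)(a+b) = a·a + a·b + b·a + b·b = a² + 2ab + b².
So the two sides agree for all real values of a and b for which both sides are defined.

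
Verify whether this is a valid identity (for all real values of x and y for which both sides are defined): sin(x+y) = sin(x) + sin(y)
Claim: sin(x+y) = sin(x) + sin(y).
Test a specific point where both sides are defined: x = 2π/3, y = 2π/3.
LHS = sin(x+y) ≈ -0.8660
RHS = sin(x) + sin(y) ≈ 1.7321
Since -0.8660 ≠ 1.7321, the equation fails at this point, so it cannot hold for all real values of x and y for which both sides are defined.
The correct expansion is sin(x+y) = sin(x)cos(y) + cos(x)sin(y); sine is not additive.

Conclusion: No, this is NOT an identity.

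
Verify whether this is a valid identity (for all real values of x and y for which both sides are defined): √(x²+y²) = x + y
No, this is NOT an identity.

Claim: √(x²+y²) = x + y.
Test a specific point where both sides are defined: x = 5, y = -1.
LHS = √(x²+y²) ≈ 5.0990
RHS = x + y ≈ 4.0000
Since 5.0990 ≠ 4.0000, the equation fails at this point, so it cannot hold for all real values of x and y for which both sides are defined.
(x+y)² = x² + 2xy + y², not x² + y², so the square root does not split this way.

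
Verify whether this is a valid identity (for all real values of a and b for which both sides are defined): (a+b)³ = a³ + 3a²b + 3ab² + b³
Yes, this is an identity.

Claim: (a+b)³ = a³ + 3a²b + 3ab² + b³.
Reasoning: (a+b)³ = (a+b)(a+b)² = (a+b)(a² + 2ab + b²) = a³ + 2a²b + ab² + a²b + 2ab² + b³ = a³ + 3a²b + 3ab² + b³.
So the two sides agree for all real values of a and b for which both sides are defined.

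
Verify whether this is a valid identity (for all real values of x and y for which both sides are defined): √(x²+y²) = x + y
No, this is NOT an identity.

Claim: √(x²+y²) = x + y.
Test a specific point where both sides are defined: x = 5, y = 5.
LHS = √(x²+y²) ≈ 7.0711
RHS = x + y ≈ 10.0000
Since 7.0711 ≠ 10.0000, the equation fails at this point, so it cannot hold for all real values of x and y for which both sides are defined.
(x+y)² = x² + 2xy + y², not x² + y², so the square root does not split this way.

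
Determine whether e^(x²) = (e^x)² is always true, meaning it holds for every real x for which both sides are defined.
No, this is NOT an identity.

Claim: e^(x²) = (e^x)².
Test a specific point where both sides are defined: x = 3/2.
LHS = e^(x²) ≈ 9.4877
RHS = (e^x)² ≈ 20.0855
Since 9.4877 ≠ 20.0855, the equation fails at this point, so it cannot hold for every real x for which both sides are defined.
(e^x)² = e^(2x), and 2x ≠ x² in general.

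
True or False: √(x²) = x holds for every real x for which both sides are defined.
False.

Claim: √(x²) = x.
Test a specific point where both sides are defined: x = -3.
LHS = √(x²) ≈ 3.0000
RHS = x ≈ -3.0000
Since 3.0000 ≠ -3.0000, the equation fails at this point, so it cannot hold for every real x for which both sides are defined.
√(x²) = |x|, which differs from x whenever x < 0 (both sides are defined for every real x).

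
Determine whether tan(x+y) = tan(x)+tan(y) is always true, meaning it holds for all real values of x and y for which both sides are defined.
No, this is NOT an identity.

Claim: tan(x+y) = tan(x)+tan(y).
Test a specific point where both sides are defined: x = -π/4, y = π/6.
LHS = tan(x+y) ≈ -0.2679
RHS = tan(x)+tan(y) ≈ -0.4226
Since -0.2679 ≠ -0.4226, the equation fails at this point, so it cannot hold for all real values of x and y for which both sides are defined.
The correct formula is tan(x+y) = (tan(x) + tan(y))/(1 - tan(x)tan(y)).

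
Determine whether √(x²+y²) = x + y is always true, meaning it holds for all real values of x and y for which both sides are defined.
No, this is NOT an identity.

Claim: √(x²+y²) = x + y.
Test a specific point where both sides are defined: x = 3, y = 4.
LHS = √(x²+y²) ≈ 5.0000
RHS = x + y ≈ 7.0000
Since 5.0000 ≠ 7.0000, the equation fails at this point, so it cannot hold for all real values of x and y for which both sides are defined.
(x+y)² = x² + 2xy + y², not x² + y², so the square root does not split this way.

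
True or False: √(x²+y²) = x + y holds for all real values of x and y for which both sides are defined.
False.

Claim: √(x²+y²) = x + y.
Test a specific point where both sides are defined: x = 3/2, y = 2.
LHS = √(x²+y²) ≈ 2.5000
RHS = x + y ≈ 3.5000
Since 2.5000 ≠ 3.5000, the equation fails at this point, so it cannot hold for all real values of x and y for which both sides are defined.
(x+y)² = x² + 2xy + y², not x² + y², so the square root does not split this way.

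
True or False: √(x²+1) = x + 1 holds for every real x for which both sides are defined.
False.

Claim: √(x²+1) = x + 1.
Test a specific point where both sides are defined: x = -2.
LHS = √(x²+1) ≈ 2.2361
RHS = x + 1 ≈ -1.0000
Since 2.2361 ≠ -1.0000, the equation fails at this point, so it cannot hold for every real x for which both sides are defined.
(x+1)² = x² + 2x + 1 ≠ x² + 1 unless x = 0.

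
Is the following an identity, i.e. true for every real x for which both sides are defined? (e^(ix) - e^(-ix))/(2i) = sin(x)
Claim: (e^(ix) - e^(-ix))/(2i) = sin(x).
Reasoning: By Euler's formula e^(ix) = cos(x) + i·sin(x) and e^(-ix) = cos(x) - i·sin(x). Subtracting cancels the cosine terms: e^(ix) - e^(-ix) = 2i·sin(x); divide by 2i.
So the two sides agree for every real x for which both sides are defined.

Conclusion: Yes, this is an identity.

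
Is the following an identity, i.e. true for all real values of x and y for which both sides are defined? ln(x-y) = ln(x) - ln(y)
Claim: ln(x-y) = ln(x) - ln(y).
Test a specific point where both sides are defined: x = 3, y = 2.
LHS = ln(x-y) ≈ 0.0000
RHS = ln(x) - ln(y) ≈ 0.4055
Since 0.0000 ≠ 0.4055, the equation fails at this point, so it cannot hold for all real values of x and y for which both sides are defined.
ln(x) - ln(y) = ln(x/y), not ln(x-y).

Conclusion: No, this is NOT an identity.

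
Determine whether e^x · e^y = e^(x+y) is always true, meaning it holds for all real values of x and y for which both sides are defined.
Yes, this is an identity.

Claim: e^x · e^y = e^(x+y).
Reasoning: This is the law of exponents for a common base: multiplying powers adds exponents. E.g. from the series, (Σ x^j/j!)(Σ y^k/k!) = Σ_m (Σ_{j+k=m} x^j y^k/(j!k!)) = Σ_m (x+y)^m/m! by the binomial theorem.
So the two sides agree for all real values of x and y for which both sides are defined.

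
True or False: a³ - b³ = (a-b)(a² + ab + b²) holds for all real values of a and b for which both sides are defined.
True.

Claim: a³ - b³ = (a-b)(a² + ab + b²).
Reasoning: Expand the right side: (a-b)(a² + ab + b²) = a³ + a²b + ab² - a²b - ab² - b³ = a³ - b³ (the middle terms cancel in pairs).
So the two sides agree for all real values of a and b for which both sides are defined.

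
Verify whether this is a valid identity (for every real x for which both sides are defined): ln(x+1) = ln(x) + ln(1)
No, this is NOT an identity.

Claim: ln(x+1) = ln(x) + ln(1).
Test a specific point where both sides are defined: x = 4.
LHS = ln(x+1) ≈ 1.6094
RHS = ln(x) + ln(1) ≈ 1.3863
Since 1.6094 ≠ 1.3863, the equation fails at this point, so it cannot hold for every real x for which both sides are defined.
ln(1) = 0, so the right side is just ln(x), which differs from ln(x+1).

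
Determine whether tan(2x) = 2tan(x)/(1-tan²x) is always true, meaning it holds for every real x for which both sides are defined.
Yes, this is an identity.

Claim: tan(2x) = 2tan(x)/(1-tan²x).
Reasoning: tan(2x) = sin(2x)/cos(2x) = 2sin(x)cos(x) / (cos²x - sin²x). Divide numerator and denominator by cos²x: 2tan(x) / (1 - tan²x).
So the two sides agree for every real x for which both sides are defined.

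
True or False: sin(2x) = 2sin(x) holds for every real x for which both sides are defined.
Claim: sin(2x) = 2sin(x).
Test a specific point where both sides are defined: x = 3π/4.
LHS = sin(2x) ≈ -1.0000
RHS = 2sin(x) ≈ 1.4142
Since -1.0000 ≠ 1.4142, the equation fails at this point, so it cannot hold for every real x for which both sides are defined.
The correct double-angle formula is sin(2x) = 2sin(x)cos(x).

Conclusion: False.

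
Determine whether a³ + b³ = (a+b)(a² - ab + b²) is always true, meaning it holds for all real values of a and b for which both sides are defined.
Yes, this is an identity.

Claim: a³ + b³ = (a+b)(a² - ab + b²).
Reasoning: Expand the right side: (a+b)(a² - ab + b²) = a³ - a²b + ab² + a²b - ab² + b³ = a³ + b³ (the middle terms cancel in pairs).
So the two sides agree for all real values of a and b for which both sides are defined.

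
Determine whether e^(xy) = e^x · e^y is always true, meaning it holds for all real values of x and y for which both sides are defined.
No, this is NOT an identity.

Claim: e^(xy) = e^x · e^y.
Test a specific point where both sides are defined: x = 3, y = -1.
LHS = e^(xy) ≈ 0.0498
RHS = e^x · e^y ≈ 7.3891
Since 0.0498 ≠ 7.3891, the equation fails at this point, so it cannot hold for all real values of x and y for which both sides are defined.
e^x · e^y = e^(x+y), not e^(xy).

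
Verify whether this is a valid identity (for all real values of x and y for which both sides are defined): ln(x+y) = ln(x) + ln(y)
No, this is NOT an identity.

Claim: ln(x+y) = ln(x) + ln(y).
Test a specific point where both sides are defined: x = 4, y = 1/2.
LHS = ln(x+y) ≈ 1.5041
RHS = ln(x) + ln(y) ≈ 0.6931
Since 1.5041 ≠ 0.6931, the equation fails at this point, so it cannot hold for all real values of x and y for which both sides are defined.
ln(x) + ln(y) = ln(xy), not ln(x+y).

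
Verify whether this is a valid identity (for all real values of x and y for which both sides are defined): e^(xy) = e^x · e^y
No, this is NOT an identity.

Claim: e^(xy) = e^x · e^y.
Test a specific point where both sides are defined: x = 2, y = 3.
LHS = e^(xy) ≈ 403.4288
RHS = e^x · e^y ≈ 148.4132
Since 403.4288 ≠ 148.4132, the equation fails at this point, so it cannot hold for all real values of x and y for which both sides are defined.
e^x · e^y = e^(x+y), not e^(xy).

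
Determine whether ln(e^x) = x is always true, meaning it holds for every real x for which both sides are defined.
Yes, this is an identity.

Claim: ln(e^x) = x.
Reasoning: ln is the inverse of the exponential: ln(e^x) asks for the exponent p with e^p = e^x, and since e^p is one-to-one that exponent is p = x.
So the two sides agree for every real x for which both sides are defined.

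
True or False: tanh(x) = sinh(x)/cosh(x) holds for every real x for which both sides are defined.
Claim: tanh(x) = sinh(x)/cosh(x).
Reasoning: tanh(x) is defined as sinh(x)/cosh(x) = (e^x - e^-x)/(e^x + e^-x); cosh(x) ≥ 1 is never zero, so this holds for every real x.
So the two sides agree for every real x for which both sides are defined.

Conclusion: True.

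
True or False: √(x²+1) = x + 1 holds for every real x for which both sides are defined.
Claim: √(x²+1) = x + 1.
Test a specific point where both sides are defined: x = 2.
LHS = √(x²+1) ≈ 2.2361
RHS = x + 1 ≈ 3.0000
Since 2.2361 ≠ 3.0000, the equation fails at this point, so it cannot hold for every real x for which both sides are defined.
(x+1)² = x² + 2x + 1 ≠ x² + 1 unless x = 0.

Conclusion: False.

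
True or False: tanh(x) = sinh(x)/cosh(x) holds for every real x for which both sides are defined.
Claim: tanh(x) = sinh(x)/cosh(x).
Reasoning: tanh(x) is defined as sinh(x)/cosh(x) = (e^x - e^-x)/(e^x + e^-x); cosh(x) ≥ 1 is never zero, so this holds for every real x.
So the two sides agree for every real x for which both sides are defined.

Conclusion: True.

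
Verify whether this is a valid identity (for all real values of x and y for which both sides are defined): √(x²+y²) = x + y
Claim: √(x²+y²) = x + y.
Test a specific point where both sides are defined: x = -3, y = 1/2.
LHS = √(x²+y²) ≈ 3.0414
RHS = x + y ≈ -2.5000
Since 3.0414 ≠ -2.5000, the equation fails at this point, so it cannot hold for all real values of x and y for which both sides are defined.
(x+y)² = x² + 2xy + y², not x² + y², so the square root does not split this way.

Conclusion: No, this is NOT an identity.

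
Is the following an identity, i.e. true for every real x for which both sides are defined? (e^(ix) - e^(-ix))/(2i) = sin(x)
Claim: (e^(ix) - e^(-ix))/(2i) = sin(x).
Reasoning: By Euler's formula e^(ix) = cos(x) + i·sin(x) and e^(-ix) = cos(x) - i·sin(x). Subtracting cancels the cosine terms: e^(ix) - e^(-ix) = 2i·sin(x); divide by 2i.
So the two sides agree for every real x for which both sides are defined.

Conclusion: Yes, this is an identity.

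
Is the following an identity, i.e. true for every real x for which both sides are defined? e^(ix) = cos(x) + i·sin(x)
Yes, this is an identity.

Claim: e^(ix) = cos(x) + i·sin(x).
Reasoning: Euler's formula. Expand e^(ix) = Σ (ix)^k / k!. Since i² = -1, the even-k terms are Σ (-1)^m x^(2m)/(2m)! = cos(x) and the odd-k terms are i · Σ (-1)^m x^(2m+1)/(2m+1)! = i·sin(x).
So the two sides agree for every real x for which both sides are defined.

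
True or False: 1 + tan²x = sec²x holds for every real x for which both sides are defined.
True.

Claim: 1 + tan²x = sec²x.
Reasoning: Start from sin²x + cos²x = 1 and divide every term by cos²x (allowed wherever tan x and sec x are defined): tan²x + 1 = 1/cos²x = sec²x.
So the two sides agree for every real x for which both sides are defined.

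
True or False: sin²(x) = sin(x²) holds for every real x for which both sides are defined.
False.

Claim: sin²(x) = sin(x²).
Test a specific point where both sides are defined: x = -π/3.
LHS = sin²(x) ≈ 0.7500
RHS = sin(x²) ≈ 0.8897
Since 0.7500 ≠ 0.8897, the equation fails at this point, so it cannot hold for every real x for which both sides are defined.
sin²(x) means (sin x)², squaring the output; sin(x²) squares the input. These are different functions.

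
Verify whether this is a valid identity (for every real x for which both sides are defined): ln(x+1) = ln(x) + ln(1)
Claim: ln(x+1) = ln(x) + ln(1).
Test a specific point where both sides are defined: x = 1/2.
LHS = ln(x+1) ≈ 0.4055
RHS = ln(x) + ln(1) ≈ -0.6931
Since 0.4055 ≠ -0.6931, the equation fails at this point, so it cannot hold for every real x for which both sides are defined.
ln(1) = 0, so the right side is just ln(x), which differs from ln(x+1).

Conclusion: No, this is NOT an identity.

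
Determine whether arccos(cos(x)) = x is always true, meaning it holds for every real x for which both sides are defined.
Claim: arccos(cos(x)) = x.
Test a specific point where both sides are defined: x = -π/6.
LHS = arccos(cos(x)) ≈ 0.5236
RHS = x ≈ -0.5236
Since 0.5236 ≠ -0.5236, the equation fails at this point, so it cannot hold for every real x for which both sides are defined.
arccos only returns values in [0, π], so arccos(cos(x)) = x holds only for x in that interval, not for all real x.

Conclusion: No, this is NOT an identity.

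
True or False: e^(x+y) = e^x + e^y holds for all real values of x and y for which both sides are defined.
False.

Claim: e^(x+y) = e^x + e^y.
Test a specific point where both sides are defined: x = 1, y = 1.
LHS = e^(x+y) ≈ 7.3891
RHS = e^x + e^y ≈ 5.4366
Since 7.3891 ≠ 5.4366, the equation fails at this point, so it cannot hold for all real values of x and y for which both sides are defined.
The correct rule is e^(x+y) = e^x · e^y (a product, not a sum).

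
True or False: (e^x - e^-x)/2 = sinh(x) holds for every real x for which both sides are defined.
True.

Claim: (e^x - e^-x)/2 = sinh(x).
Reasoning: This is exactly the definition of the hyperbolic sine: sinh(x) := (e^x - e^-x)/2.
So the two sides agree for every real x for which both sides are defined.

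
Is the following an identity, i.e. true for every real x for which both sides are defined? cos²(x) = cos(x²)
Claim: cos²(x) = cos(x²).
Test a specific point where both sides are defined: x = -π/6.
LHS = cos²(x) ≈ 0.7500
RHS = cos(x²) ≈ 0.9627
Since 0.7500 ≠ 0.9627, the equation fails at this point, so it cannot hold for every real x for which both sides are defined.
cos²(x) means (cos x)², squaring the output; cos(x²) squares the input. These are different functions.

Conclusion: No, this is NOT an identity.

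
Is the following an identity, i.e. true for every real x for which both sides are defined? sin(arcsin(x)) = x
Yes, this is an identity.

Claim: sin(arcsin(x)) = x.
Reasoning: For -1 ≤ x ≤ 1 (where arcsin is defined), arcsin(x) is by definition an angle whose sine equals x. Taking the sine of that angle returns x. (Note the other order, arcsin(sin x) = x, is NOT an identity.)
So the two sides agree for every real x for which both sides are defined.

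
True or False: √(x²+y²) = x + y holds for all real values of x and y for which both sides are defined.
False.

Claim: √(x²+y²) = x + y.
Test a specific point where both sides are defined: x = 2, y = 4.
LHS = √(x²+y²) ≈ 4.4721
RHS = x + y ≈ 6.0000
Since 4.4721 ≠ 6.0000, the equation fails at this point, so it cannot hold for all real values of x and y for which both sides are defined.
(x+y)² = x² + 2xy + y², not x² + y², so the square root does not split this way.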